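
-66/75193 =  - 66/75193 =-  0.00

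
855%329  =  197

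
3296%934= 494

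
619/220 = 2 + 179/220  =  2.81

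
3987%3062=925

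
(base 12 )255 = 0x161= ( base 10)353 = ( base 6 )1345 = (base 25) e3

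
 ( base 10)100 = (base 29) 3d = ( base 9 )121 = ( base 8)144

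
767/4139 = 767/4139 = 0.19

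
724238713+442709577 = 1166948290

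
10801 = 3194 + 7607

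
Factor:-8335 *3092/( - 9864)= 2^(  -  1) * 3^( - 2)*5^1*137^( - 1 )*773^1*1667^1 = 6442955/2466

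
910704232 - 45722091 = 864982141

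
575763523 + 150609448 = 726372971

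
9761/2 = 9761/2= 4880.50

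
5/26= 5/26 = 0.19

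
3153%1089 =975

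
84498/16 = 42249/8 = 5281.12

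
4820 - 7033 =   -  2213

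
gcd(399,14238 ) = 21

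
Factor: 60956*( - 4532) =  - 276252592 = - 2^4*7^2*11^1*103^1*311^1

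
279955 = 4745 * 59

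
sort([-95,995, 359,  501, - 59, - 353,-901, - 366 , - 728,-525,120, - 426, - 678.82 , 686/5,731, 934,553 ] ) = [ -901,-728, - 678.82, - 525, - 426, - 366, - 353 ,  -  95, - 59,120, 686/5 , 359, 501 , 553,731,934, 995]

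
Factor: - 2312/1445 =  - 2^3* 5^(  -  1 ) = -8/5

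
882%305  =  272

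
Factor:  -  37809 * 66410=- 2^1*3^2*5^1* 29^1*229^1*4201^1= -  2510895690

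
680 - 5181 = -4501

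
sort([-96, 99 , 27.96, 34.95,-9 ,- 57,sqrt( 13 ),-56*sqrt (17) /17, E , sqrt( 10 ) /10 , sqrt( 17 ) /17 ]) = [-96, - 57,-56*sqrt( 17)/17, - 9,sqrt(17)/17, sqrt(10 ) /10,E,sqrt ( 13),27.96, 34.95,99 ] 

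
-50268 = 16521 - 66789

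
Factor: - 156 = - 2^2*3^1* 13^1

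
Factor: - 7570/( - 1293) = 2^1*3^(-1 )*5^1*431^( - 1) * 757^1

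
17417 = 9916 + 7501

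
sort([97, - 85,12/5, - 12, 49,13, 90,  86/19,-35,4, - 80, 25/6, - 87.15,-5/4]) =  [ - 87.15, - 85, - 80, - 35, - 12, - 5/4,12/5, 4, 25/6, 86/19,13 , 49 , 90, 97 ] 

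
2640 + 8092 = 10732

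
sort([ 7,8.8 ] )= [7,  8.8] 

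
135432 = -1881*(-72)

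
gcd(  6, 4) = 2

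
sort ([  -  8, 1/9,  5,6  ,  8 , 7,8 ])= [ - 8,1/9 , 5, 6, 7 , 8,8 ] 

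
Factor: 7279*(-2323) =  - 23^1*29^1*101^1*251^1 =- 16909117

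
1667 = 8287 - 6620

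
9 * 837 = 7533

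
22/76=11/38 = 0.29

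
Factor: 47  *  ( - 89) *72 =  - 301176=- 2^3 *3^2 *47^1*89^1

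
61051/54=61051/54 = 1130.57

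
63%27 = 9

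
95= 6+89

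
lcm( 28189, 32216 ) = 225512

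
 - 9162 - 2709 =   -  11871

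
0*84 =0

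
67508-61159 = 6349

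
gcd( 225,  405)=45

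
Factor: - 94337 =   -  29^1* 3253^1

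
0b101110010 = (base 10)370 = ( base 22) gi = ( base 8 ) 562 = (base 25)ek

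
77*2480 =190960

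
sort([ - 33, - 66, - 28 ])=[ - 66, - 33, - 28] 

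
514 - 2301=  - 1787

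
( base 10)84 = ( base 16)54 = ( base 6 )220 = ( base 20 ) 44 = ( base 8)124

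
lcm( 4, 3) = 12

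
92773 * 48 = 4453104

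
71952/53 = 1357  +  31/53 = 1357.58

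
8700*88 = 765600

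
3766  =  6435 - 2669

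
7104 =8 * 888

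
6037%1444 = 261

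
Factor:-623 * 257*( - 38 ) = 6084218 = 2^1*7^1*19^1*89^1*257^1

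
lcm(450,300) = 900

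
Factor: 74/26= 13^ ( - 1)*37^1 = 37/13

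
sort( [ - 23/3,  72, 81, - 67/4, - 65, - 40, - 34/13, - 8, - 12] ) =[-65, - 40  , - 67/4,-12 ,-8, - 23/3, - 34/13,  72, 81 ] 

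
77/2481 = 77/2481 = 0.03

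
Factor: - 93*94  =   - 8742 = - 2^1*3^1*31^1*47^1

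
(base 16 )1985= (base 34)5m5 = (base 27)8pq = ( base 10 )6533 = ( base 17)15a5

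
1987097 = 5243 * 379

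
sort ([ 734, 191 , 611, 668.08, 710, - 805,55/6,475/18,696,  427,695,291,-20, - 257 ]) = [ - 805,-257, - 20,55/6 , 475/18 , 191,291,427,611,668.08,695,696, 710,  734]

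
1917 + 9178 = 11095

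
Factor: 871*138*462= 55531476= 2^2*3^2*7^1 * 11^1* 13^1*23^1*67^1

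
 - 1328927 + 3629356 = 2300429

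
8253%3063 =2127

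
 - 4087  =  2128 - 6215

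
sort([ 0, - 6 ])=[-6, 0]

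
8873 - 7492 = 1381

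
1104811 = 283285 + 821526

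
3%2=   1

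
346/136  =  173/68 = 2.54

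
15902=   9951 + 5951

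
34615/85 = 6923/17 = 407.24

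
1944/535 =1944/535 =3.63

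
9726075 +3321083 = 13047158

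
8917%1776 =37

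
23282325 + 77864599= 101146924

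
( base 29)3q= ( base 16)71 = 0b1110001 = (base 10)113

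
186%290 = 186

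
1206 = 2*603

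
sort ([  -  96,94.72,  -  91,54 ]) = [-96,-91, 54, 94.72]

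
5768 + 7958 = 13726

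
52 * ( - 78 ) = - 4056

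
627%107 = 92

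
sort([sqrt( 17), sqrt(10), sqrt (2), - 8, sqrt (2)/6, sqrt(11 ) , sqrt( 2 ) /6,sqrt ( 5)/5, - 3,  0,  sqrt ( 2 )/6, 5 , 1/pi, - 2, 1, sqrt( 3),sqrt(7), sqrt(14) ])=[ - 8,  -  3, - 2,  0  ,  sqrt( 2 ) /6, sqrt( 2 )/6,sqrt(2)/6 , 1/pi, sqrt(  5 ) /5, 1,sqrt( 2 ), sqrt( 3),sqrt ( 7 ), sqrt ( 10 ) , sqrt( 11 ), sqrt( 14), sqrt(17),5]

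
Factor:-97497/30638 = - 2^ ( -1)*3^3 * 23^1  *157^1*15319^(-1)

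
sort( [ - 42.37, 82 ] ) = [  -  42.37, 82]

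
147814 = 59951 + 87863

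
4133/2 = 4133/2 = 2066.50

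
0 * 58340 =0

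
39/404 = 39/404 = 0.10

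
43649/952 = 45 + 809/952 = 45.85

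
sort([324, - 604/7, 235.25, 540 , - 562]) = [ - 562,-604/7,235.25 , 324,540] 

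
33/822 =11/274 = 0.04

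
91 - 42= 49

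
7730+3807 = 11537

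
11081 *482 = 5341042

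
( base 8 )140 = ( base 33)2u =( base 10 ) 96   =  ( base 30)36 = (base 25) 3L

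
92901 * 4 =371604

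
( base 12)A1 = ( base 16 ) 79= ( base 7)232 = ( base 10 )121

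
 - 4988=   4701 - 9689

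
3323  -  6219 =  - 2896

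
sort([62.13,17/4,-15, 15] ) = [-15,17/4,15,62.13 ]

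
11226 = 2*5613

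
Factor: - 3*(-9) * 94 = 2538 = 2^1 * 3^3*47^1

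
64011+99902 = 163913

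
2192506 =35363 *62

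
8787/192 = 2929/64   =  45.77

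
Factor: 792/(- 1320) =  -3^1*5^( - 1) = - 3/5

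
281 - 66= 215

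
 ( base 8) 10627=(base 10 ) 4503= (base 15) 1503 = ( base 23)8BI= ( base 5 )121003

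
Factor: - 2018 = -2^1* 1009^1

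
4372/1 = 4372= 4372.00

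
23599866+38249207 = 61849073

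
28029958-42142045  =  -14112087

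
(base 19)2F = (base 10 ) 53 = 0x35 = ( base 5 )203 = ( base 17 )32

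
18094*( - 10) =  - 180940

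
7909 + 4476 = 12385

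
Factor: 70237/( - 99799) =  -7^( - 1 )*53^ (-1)*269^( - 1)*70237^1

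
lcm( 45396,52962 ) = 317772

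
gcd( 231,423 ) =3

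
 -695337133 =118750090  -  814087223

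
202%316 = 202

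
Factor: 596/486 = 2^1*3^(  -  5)*149^1 = 298/243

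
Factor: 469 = 7^1*67^1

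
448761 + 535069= 983830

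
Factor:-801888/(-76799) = 2^5  *  3^1*61^(-1)*1259^ (-1 )*8353^1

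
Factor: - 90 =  - 2^1*3^2*5^1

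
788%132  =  128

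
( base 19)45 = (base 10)81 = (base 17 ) 4D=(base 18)49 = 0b1010001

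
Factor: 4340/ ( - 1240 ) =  - 2^( - 1 )*7^1 = -7/2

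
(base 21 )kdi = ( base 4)2032113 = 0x2397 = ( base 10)9111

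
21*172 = 3612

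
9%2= 1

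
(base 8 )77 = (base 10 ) 63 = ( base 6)143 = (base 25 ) 2d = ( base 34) 1T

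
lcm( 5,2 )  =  10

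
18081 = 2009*9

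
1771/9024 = 1771/9024=0.20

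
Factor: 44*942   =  41448 =2^3*3^1*11^1 * 157^1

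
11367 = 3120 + 8247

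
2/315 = 2/315 = 0.01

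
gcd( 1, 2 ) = 1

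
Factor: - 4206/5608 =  - 3/4 = - 2^( - 2 )*3^1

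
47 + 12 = 59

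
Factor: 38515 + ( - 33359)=2^2 * 1289^1 = 5156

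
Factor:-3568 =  - 2^4*223^1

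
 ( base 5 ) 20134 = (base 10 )1294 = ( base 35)11y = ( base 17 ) 482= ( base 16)50E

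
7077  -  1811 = 5266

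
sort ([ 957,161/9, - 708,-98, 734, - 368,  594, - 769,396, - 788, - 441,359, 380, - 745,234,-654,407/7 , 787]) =[ - 788 , - 769,-745,- 708,-654, - 441, - 368, - 98, 161/9,407/7, 234, 359,380, 396,594, 734, 787,957] 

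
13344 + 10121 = 23465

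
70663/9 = 70663/9= 7851.44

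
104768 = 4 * 26192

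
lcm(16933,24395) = 1439305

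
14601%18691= 14601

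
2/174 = 1/87 = 0.01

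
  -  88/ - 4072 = 11/509 = 0.02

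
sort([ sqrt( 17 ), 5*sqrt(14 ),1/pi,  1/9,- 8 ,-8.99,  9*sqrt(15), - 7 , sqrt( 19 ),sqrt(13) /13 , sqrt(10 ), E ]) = [ - 8.99, - 8,-7 , 1/9,sqrt( 13 ) /13,  1/pi, E, sqrt( 10 ) , sqrt(17 ), sqrt( 19), 5*sqrt( 14),9*sqrt( 15 )]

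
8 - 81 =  - 73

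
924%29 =25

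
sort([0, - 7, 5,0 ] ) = [ - 7,  0,0, 5]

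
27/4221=3/469=0.01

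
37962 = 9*4218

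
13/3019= 13/3019 = 0.00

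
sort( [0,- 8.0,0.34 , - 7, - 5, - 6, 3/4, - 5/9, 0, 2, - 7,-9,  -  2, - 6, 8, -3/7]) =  [ - 9 , - 8.0,-7, - 7, - 6, - 6,-5, - 2, - 5/9,-3/7,  0, 0,  0.34,3/4, 2, 8]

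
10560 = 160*66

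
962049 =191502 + 770547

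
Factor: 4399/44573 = 29^ (-2 )*83^1 = 83/841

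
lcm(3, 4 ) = 12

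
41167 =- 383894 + 425061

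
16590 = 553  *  30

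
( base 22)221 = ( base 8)1765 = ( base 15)478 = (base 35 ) sx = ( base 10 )1013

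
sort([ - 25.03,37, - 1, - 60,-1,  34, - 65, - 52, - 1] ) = [-65, - 60, -52, - 25.03,-1, - 1,-1, 34 , 37] 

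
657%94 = 93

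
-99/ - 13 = 99/13= 7.62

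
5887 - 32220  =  -26333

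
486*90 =43740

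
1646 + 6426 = 8072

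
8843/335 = 26+133/335 =26.40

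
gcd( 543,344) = 1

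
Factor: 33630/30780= 2^(-1)*3^(-3 ) * 59^1 = 59/54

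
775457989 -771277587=4180402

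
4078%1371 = 1336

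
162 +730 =892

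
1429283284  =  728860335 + 700422949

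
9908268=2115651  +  7792617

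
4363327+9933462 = 14296789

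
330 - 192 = 138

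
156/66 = 2 + 4/11= 2.36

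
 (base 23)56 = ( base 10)121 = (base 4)1321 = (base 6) 321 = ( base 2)1111001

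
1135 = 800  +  335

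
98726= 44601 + 54125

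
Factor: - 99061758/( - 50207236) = 49530879/25103618 = 2^( - 1)*  3^3*29^(  -  1) * 269^ (  -  1)*1609^( - 1)*1834477^1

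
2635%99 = 61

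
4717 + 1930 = 6647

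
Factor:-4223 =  - 41^1*103^1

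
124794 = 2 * 62397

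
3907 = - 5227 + 9134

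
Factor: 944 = 2^4*59^1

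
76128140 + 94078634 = 170206774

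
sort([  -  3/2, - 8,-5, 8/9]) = [ -8, - 5, - 3/2, 8/9] 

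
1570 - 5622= -4052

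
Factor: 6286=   2^1*7^1 * 449^1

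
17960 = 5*3592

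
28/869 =28/869  =  0.03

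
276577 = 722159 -445582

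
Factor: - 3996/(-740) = 3^3*5^( - 1) = 27/5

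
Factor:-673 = -673^1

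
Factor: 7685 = 5^1 *29^1 * 53^1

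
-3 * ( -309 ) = 927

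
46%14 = 4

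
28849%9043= 1720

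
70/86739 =70/86739=0.00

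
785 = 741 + 44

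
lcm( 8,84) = 168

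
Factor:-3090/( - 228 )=515/38 = 2^( - 1)*5^1*19^(-1 )*103^1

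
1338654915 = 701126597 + 637528318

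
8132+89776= 97908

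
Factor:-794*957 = -759858=-2^1*3^1*11^1*29^1*397^1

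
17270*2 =34540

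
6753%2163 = 264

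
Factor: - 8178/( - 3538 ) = 3^1*47^1*61^ ( - 1 ) = 141/61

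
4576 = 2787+1789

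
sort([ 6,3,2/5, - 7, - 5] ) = [- 7, - 5,2/5,3,6]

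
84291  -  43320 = 40971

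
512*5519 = 2825728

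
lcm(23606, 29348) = 1085876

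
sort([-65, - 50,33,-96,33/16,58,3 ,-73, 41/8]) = [-96,- 73,-65, - 50,  33/16,  3,41/8,  33,  58]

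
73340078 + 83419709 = 156759787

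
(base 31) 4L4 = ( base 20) b4j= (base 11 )3420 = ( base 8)10623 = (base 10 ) 4499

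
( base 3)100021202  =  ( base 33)675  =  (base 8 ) 15162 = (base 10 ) 6770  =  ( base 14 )2678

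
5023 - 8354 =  - 3331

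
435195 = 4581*95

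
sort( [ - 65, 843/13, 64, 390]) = [ - 65 , 64  ,  843/13, 390 ] 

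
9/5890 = 9/5890 = 0.00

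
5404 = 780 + 4624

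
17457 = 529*33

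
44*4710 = 207240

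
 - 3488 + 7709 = 4221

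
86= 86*1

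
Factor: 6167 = 7^1*881^1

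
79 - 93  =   - 14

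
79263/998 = 79263/998 = 79.42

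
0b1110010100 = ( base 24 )1E4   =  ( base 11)763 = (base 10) 916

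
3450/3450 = 1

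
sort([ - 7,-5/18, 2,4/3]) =[-7,-5/18,4/3, 2]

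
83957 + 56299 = 140256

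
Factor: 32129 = 19^2*89^1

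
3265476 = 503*6492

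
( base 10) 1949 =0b11110011101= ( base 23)3fh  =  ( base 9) 2605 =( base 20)4H9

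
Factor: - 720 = - 2^4*3^2*5^1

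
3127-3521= - 394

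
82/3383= 82/3383 = 0.02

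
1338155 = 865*1547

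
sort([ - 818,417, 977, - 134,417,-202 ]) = [-818, - 202, - 134,417,417,977] 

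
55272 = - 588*( - 94)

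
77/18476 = 77/18476   =  0.00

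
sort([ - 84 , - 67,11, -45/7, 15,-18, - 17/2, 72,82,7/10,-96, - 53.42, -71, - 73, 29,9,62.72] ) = [ - 96, - 84, - 73, - 71, - 67, - 53.42,  -  18, - 17/2, - 45/7,7/10,9,11,15,29,62.72, 72, 82 ]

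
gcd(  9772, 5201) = 7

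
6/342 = 1/57 = 0.02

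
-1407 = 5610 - 7017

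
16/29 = 16/29 = 0.55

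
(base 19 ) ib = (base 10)353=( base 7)1013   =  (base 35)a3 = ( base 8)541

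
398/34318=199/17159=0.01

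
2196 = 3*732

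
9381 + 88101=97482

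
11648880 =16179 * 720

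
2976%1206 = 564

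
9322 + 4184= 13506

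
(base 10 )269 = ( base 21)CH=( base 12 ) 1A5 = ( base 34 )7V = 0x10D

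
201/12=67/4 = 16.75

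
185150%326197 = 185150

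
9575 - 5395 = 4180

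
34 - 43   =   - 9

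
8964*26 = 233064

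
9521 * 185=1761385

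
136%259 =136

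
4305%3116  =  1189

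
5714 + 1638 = 7352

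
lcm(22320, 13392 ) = 66960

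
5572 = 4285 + 1287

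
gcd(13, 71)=1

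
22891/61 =22891/61=375.26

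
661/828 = 661/828 = 0.80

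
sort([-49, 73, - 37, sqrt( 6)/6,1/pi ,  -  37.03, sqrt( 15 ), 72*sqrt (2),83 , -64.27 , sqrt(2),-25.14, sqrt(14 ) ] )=[ - 64.27,  -  49, - 37.03, - 37,-25.14, 1/pi, sqrt( 6)/6,  sqrt(2), sqrt( 14 ), sqrt( 15), 73,  83, 72*sqrt( 2)]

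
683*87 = 59421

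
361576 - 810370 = -448794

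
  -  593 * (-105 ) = 62265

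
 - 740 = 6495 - 7235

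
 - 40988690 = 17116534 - 58105224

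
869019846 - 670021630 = 198998216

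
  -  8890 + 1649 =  - 7241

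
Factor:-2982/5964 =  - 2^( - 1 ) = - 1/2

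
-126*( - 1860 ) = 234360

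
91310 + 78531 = 169841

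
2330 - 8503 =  - 6173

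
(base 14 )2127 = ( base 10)5719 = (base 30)6AJ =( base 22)BHL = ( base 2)1011001010111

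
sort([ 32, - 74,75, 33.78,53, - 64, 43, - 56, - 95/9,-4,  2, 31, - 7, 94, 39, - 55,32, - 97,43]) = [ - 97,  -  74, - 64, - 56, - 55, - 95/9 , - 7, - 4 , 2, 31, 32,32, 33.78 , 39,43, 43, 53, 75,  94]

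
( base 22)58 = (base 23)53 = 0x76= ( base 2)1110110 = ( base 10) 118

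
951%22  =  5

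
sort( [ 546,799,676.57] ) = [ 546,  676.57, 799 ] 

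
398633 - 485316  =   - 86683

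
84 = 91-7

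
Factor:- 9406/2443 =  - 2^1*7^( - 1 )*349^( - 1)*4703^1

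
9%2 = 1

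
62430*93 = 5805990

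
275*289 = 79475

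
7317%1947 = 1476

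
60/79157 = 60/79157   =  0.00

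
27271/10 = 27271/10  =  2727.10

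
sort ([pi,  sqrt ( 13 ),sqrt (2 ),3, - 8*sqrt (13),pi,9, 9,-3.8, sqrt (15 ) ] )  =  [ - 8*sqrt( 13 ), -3.8, sqrt( 2),3,pi, pi,  sqrt( 13 ),sqrt(15),9,9]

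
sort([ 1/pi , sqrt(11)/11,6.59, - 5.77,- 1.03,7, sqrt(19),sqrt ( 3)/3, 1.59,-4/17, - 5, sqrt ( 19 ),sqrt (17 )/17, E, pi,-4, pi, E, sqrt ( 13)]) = [- 5.77, - 5,-4, - 1.03, - 4/17,sqrt(17 ) /17 , sqrt(11)/11, 1/pi, sqrt(3 )/3,1.59,  E, E,pi , pi , sqrt( 13), sqrt(19 ), sqrt( 19 ), 6.59, 7] 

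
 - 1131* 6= -6786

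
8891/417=21 + 134/417 = 21.32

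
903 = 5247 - 4344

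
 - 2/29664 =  - 1 +14831/14832=- 0.00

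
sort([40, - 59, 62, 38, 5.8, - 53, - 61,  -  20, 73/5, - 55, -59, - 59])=[-61, - 59,-59,  -  59,  -  55, - 53, - 20,  5.8  ,  73/5, 38, 40 , 62]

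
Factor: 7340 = 2^2*5^1*367^1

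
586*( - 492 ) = - 288312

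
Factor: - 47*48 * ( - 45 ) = 2^4*3^3*5^1*47^1=   101520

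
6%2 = 0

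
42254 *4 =169016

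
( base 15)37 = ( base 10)52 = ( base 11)48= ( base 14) 3A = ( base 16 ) 34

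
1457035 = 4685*311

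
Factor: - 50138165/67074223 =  - 5^1*7^1 * 11^2*599^( -1)*11839^1*111977^( - 1 ) 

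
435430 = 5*87086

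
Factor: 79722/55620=43/30 = 2^( - 1 )*3^(- 1 )*5^( - 1)*43^1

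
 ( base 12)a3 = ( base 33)3O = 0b1111011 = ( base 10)123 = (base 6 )323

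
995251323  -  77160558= 918090765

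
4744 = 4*1186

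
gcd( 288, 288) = 288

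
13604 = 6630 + 6974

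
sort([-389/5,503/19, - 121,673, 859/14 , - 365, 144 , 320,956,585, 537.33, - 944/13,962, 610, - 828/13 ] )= [-365, - 121,-389/5,  -  944/13, - 828/13,503/19,859/14, 144, 320 , 537.33,  585, 610, 673,956,962 ] 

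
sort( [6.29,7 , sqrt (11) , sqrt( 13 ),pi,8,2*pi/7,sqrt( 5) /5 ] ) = [ sqrt(5) /5, 2*pi/7,pi, sqrt(11 ),  sqrt (13),6.29, 7,8]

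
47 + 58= 105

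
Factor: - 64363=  - 13^1*4951^1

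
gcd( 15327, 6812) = 1703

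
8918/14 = 637 = 637.00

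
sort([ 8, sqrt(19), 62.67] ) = [ sqrt(19),8, 62.67]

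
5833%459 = 325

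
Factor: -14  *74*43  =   -44548 = - 2^2*7^1*37^1 * 43^1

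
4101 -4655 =  -  554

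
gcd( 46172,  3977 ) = 97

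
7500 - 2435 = 5065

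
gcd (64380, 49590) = 870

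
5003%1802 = 1399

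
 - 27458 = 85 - 27543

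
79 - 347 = - 268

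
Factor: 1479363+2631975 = 2^1*  3^1 * 7^1*11^2 * 809^1 = 4111338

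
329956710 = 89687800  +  240268910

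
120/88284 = 10/7357 =0.00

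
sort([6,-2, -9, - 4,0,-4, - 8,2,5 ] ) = [ - 9, - 8, - 4, - 4,-2  ,  0, 2,5, 6 ] 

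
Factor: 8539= 8539^1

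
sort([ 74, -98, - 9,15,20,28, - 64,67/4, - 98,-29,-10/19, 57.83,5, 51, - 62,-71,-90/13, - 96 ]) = [ - 98,-98,-96, - 71,-64, - 62,-29, - 9,- 90/13,- 10/19, 5, 15 , 67/4,20,28 , 51, 57.83,74 ]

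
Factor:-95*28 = - 2660  =  - 2^2*5^1*7^1*19^1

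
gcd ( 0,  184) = 184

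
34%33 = 1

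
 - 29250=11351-40601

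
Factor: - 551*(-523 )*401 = 115557373 = 19^1*29^1*401^1 * 523^1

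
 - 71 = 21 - 92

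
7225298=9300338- 2075040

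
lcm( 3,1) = 3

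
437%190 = 57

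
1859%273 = 221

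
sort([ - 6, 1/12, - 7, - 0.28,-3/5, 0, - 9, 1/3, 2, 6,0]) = [-9, - 7 , - 6, - 3/5,- 0.28 , 0, 0, 1/12,  1/3,2,  6]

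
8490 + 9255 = 17745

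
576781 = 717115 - 140334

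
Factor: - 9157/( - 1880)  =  2^(- 3 )*5^ ( - 1 )* 47^ ( -1 ) *9157^1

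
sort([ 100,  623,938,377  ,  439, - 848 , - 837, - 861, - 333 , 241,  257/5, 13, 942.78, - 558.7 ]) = [ - 861,-848, - 837,-558.7,-333, 13, 257/5, 100 , 241, 377, 439, 623, 938, 942.78 ] 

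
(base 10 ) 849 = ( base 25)18O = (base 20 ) 229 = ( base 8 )1521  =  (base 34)ox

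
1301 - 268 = 1033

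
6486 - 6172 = 314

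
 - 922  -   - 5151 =4229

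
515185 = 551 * 935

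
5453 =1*5453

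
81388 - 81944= - 556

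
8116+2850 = 10966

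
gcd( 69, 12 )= 3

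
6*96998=581988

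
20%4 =0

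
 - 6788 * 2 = -13576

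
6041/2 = 3020+1/2 = 3020.50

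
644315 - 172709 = 471606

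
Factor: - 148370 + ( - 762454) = - 910824 = - 2^3*3^1*37951^1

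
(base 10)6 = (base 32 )6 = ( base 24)6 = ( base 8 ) 6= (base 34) 6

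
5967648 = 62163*96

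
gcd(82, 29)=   1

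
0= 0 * 20251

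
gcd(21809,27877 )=1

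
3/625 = 3/625=0.00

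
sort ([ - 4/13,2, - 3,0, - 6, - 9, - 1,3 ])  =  [ - 9, - 6, - 3,-1, - 4/13,0,2,  3] 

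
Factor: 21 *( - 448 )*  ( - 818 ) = 7695744 = 2^7*3^1*7^2*409^1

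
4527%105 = 12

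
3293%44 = 37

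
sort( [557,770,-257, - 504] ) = [ - 504, - 257, 557, 770 ] 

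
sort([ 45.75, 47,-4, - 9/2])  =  [ - 9/2,-4,45.75,  47]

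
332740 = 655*508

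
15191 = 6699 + 8492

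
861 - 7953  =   - 7092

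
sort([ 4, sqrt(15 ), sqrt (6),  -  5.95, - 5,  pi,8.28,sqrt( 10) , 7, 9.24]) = [- 5.95,-5, sqrt( 6),pi,sqrt(10 ), sqrt( 15),4,7,8.28 , 9.24 ] 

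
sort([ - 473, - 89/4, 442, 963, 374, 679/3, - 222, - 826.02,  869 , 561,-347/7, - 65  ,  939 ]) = [ - 826.02, - 473, - 222, - 65, - 347/7  ,-89/4, 679/3,374,442,561, 869, 939,963]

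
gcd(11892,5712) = 12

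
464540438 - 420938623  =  43601815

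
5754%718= 10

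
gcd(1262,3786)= 1262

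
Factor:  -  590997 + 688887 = 97890 = 2^1*3^1 * 5^1*13^1*251^1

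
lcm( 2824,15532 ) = 31064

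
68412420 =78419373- 10006953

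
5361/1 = 5361 =5361.00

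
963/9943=963/9943 = 0.10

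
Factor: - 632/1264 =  - 1/2= - 2^(  -  1 )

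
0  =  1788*0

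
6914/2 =3457 = 3457.00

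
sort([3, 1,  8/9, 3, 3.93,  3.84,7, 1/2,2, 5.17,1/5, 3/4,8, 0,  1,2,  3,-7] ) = [- 7,0,1/5 , 1/2,  3/4, 8/9, 1,1,2, 2,3, 3, 3, 3.84,3.93,5.17, 7, 8] 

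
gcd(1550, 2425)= 25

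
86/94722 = 43/47361 = 0.00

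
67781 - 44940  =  22841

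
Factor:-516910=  - 2^1*5^1*51691^1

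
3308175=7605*435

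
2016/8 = 252 = 252.00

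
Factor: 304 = 2^4 * 19^1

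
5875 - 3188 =2687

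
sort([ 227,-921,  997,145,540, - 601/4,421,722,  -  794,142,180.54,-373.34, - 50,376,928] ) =[ - 921,-794, - 373.34,- 601/4, - 50,142 , 145, 180.54, 227, 376,421,540,722,928, 997 ] 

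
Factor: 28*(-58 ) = - 2^3*7^1*29^1 = - 1624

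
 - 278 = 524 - 802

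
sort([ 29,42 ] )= [29,42 ] 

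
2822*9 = 25398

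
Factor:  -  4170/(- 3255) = 2^1*7^( - 1 ) * 31^ ( - 1 )*139^1 = 278/217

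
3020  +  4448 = 7468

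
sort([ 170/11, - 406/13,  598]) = [ - 406/13, 170/11,598]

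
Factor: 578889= 3^2*131^1*491^1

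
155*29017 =4497635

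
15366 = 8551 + 6815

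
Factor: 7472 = 2^4*467^1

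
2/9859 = 2/9859 = 0.00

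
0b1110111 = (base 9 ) 142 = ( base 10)119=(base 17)70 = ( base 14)87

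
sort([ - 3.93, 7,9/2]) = [ - 3.93,9/2, 7 ]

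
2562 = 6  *427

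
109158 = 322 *339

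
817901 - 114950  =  702951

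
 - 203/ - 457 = 203/457  =  0.44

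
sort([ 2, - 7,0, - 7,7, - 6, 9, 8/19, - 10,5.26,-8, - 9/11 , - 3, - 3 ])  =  [ - 10,-8,- 7,- 7, -6, - 3, - 3 , - 9/11,0,8/19,2, 5.26, 7,  9 ] 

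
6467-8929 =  - 2462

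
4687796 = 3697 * 1268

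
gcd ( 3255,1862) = 7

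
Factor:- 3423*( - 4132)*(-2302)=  - 2^3*3^1*7^1*163^1*1033^1*1151^1 = - 32559110472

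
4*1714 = 6856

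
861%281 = 18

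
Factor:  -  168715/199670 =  - 2^(-1)*487^(  -  1 )* 823^1 = -  823/974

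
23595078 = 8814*2677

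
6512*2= 13024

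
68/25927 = 68/25927 = 0.00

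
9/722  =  9/722 = 0.01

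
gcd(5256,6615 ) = 9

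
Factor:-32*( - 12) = 2^7*3^1 =384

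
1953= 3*651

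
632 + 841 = 1473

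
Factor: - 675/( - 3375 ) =1/5 = 5^( - 1)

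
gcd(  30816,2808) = 72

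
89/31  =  89/31 =2.87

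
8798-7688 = 1110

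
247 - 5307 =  - 5060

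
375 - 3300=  - 2925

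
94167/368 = 94167/368  =  255.89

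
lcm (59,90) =5310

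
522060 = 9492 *55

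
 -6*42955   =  -257730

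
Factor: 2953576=2^3*369197^1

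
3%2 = 1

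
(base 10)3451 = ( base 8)6573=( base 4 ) 311323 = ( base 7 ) 13030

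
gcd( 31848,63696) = 31848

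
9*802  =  7218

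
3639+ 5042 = 8681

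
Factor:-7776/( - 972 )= 8 = 2^3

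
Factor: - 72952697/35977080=-2^( - 3) *3^(-1) * 5^(-1)*173^(  -  1)*1733^( - 1) * 72952697^1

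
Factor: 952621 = 29^1*107^1*307^1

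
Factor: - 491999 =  - 53^1*9283^1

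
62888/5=62888/5  =  12577.60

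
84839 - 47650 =37189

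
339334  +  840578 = 1179912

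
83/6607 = 83/6607 = 0.01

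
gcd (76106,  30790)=2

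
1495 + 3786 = 5281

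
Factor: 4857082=2^1*2428541^1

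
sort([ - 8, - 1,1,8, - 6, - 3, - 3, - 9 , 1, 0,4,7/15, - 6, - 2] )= [ - 9, - 8, - 6 , - 6, -3, - 3, -2, -1,0, 7/15, 1,1,4, 8 ] 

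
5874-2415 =3459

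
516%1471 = 516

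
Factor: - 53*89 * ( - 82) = 386794 = 2^1*41^1*53^1*89^1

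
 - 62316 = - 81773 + 19457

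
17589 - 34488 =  - 16899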